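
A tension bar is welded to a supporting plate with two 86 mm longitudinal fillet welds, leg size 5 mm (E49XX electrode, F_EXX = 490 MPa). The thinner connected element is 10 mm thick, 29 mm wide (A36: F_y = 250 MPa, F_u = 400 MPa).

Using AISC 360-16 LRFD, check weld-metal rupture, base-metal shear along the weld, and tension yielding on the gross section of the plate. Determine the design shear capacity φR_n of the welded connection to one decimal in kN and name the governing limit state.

Weld metal: throat = 0.707×5 = 3.535 mm, L = 2×86 = 172 mm. φR_n = 0.75 × 0.6 × 490 × 3.535 × 172 = 134.1 kN.
Base metal shear (10 mm plate): yield φR_n = 1.0×0.6×250×10×172 = 258.0 kN; rupture φR_n = 0.75×0.6×400×10×172 = 309.6 kN; take 258.0 kN (yield).
Tension yield (gross): A_g = 29×10 = 290 mm². φR_n = 0.90 × 250 × 290 = 65.3 kN.
Governing: min(134.1, 258.0, 65.3) = 65.3 kN → gross-section yield.

65.3 kN (gross-section yield governs)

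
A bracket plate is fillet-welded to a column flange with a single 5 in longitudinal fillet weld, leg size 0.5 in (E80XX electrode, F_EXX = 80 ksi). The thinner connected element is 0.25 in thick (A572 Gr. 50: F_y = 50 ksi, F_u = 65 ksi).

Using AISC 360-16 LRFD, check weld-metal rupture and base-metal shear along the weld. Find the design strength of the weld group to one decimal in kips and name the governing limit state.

Weld metal: throat = 0.707×0.5 = 0.3535 in, L = 5 in. φR_n = 0.75 × 0.6 × 80 × 0.3535 × 5 = 63.6 kips.
Base metal shear (0.25 in plate): yield φR_n = 1.0×0.6×50×0.25×5 = 37.5 kips; rupture φR_n = 0.75×0.6×65×0.25×5 = 36.6 kips; take 36.6 kips (rupture).
Governing: min(63.6, 36.6) = 36.6 kips → base-metal shear.

36.6 kips (base-metal shear governs)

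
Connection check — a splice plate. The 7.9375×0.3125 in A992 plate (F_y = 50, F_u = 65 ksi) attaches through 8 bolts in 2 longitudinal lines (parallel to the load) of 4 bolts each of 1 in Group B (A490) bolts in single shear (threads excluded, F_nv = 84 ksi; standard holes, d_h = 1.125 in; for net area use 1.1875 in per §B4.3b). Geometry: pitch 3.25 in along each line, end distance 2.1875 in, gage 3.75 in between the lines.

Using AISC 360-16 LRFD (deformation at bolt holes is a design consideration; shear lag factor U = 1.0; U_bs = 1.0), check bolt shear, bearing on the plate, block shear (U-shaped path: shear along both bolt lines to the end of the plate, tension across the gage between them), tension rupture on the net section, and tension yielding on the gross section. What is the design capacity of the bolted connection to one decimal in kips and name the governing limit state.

84.7 kips (net-section rupture governs)

Bolt shear: A_b = π(1)²/4 = 0.7854 in². φR_n = 0.75 × 84 × 0.7854 × 8 × 1 = 395.8 kips.
Bearing (0.3125 in plate, F_u = 65 ksi): end bolts L_c = 2.1875 − 1.125/2 = 1.625, R_n = min(1.2×1.625×0.3125×65, 2.4×1×0.3125×65) = 39.609 kips/bolt; interior L_c = 3.25 − 1.125 = 2.125, R_n = 48.75 kips/bolt. φR_n = 0.75 × (2×39.609 + 6×48.75) = 278.8 kips.
Block shear: shear path 2×[2.1875+3×3.25] = 2×11.9375 in, A_gv = 7.4609, A_nv = 2×(11.9375 − 3.5×1.1875)×0.3125 = 4.8633 in²; tension across gage: (3.75 − 1×1.1875)×0.3125 = 0.80078 in². R_n = min(0.6×65×4.8633, 0.6×50×7.4609) + 1.0×65×0.80078 = min(189.67, 223.83) + 52.051 = 241.72 kips. φR_n = 0.75 × 241.72 = 181.3 kips.
Tension rupture (net): A_n = (7.9375 − 2×1.1875)×0.3125 = 1.7383 in² (U = 1.0, A_e = A_n). φR_n = 0.75 × 65 × 1.7383 = 84.7 kips.
Tension yield (gross): A_g = 7.9375×0.3125 = 2.4805 in². φR_n = 0.90 × 50 × 2.4805 = 111.6 kips.
Governing: min(395.8, 278.8, 181.3, 84.7, 111.6) = 84.7 kips → net-section rupture.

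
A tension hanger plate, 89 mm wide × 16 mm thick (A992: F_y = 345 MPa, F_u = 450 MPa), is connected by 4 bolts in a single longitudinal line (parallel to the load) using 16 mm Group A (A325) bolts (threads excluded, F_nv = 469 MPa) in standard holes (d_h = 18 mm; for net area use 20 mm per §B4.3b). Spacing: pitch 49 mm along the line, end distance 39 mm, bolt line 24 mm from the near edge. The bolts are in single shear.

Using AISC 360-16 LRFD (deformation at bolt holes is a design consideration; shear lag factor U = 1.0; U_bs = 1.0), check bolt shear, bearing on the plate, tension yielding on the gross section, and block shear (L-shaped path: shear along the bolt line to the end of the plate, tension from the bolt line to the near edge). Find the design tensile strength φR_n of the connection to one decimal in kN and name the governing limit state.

Bolt shear: A_b = π(16)²/4 = 201.06 mm². φR_n = 0.75 × 469 × 201.06 × 4 × 1 = 282.9 kN.
Bearing (16 mm plate, F_u = 450 MPa): end bolts L_c = 39 − 18/2 = 30, R_n = min(1.2×30×16×450, 2.4×16×16×450) = 259.2 kN/bolt; interior L_c = 49 − 18 = 31, R_n = 267.84 kN/bolt. φR_n = 0.75 × (1×259.2 + 3×267.84) = 797.0 kN.
Tension yield (gross): A_g = 89×16 = 1424 mm². φR_n = 0.90 × 345 × 1424 = 442.2 kN.
Block shear: shear path 1×[39+3×49] = 1×186 mm, A_gv = 2976, A_nv = 1×(186 − 3.5×20)×16 = 1856 mm²; tension to near edge: (24 − 0.5×20)×16 = 224 mm². R_n = min(0.6×450×1856, 0.6×345×2976) + 1.0×450×224 = min(501.12, 616.03) + 100.8 = 601.92 kN. φR_n = 0.75 × 601.92 = 451.4 kN.
Governing: min(282.9, 797.0, 442.2, 451.4) = 282.9 kN → bolt shear.

282.9 kN (bolt shear governs)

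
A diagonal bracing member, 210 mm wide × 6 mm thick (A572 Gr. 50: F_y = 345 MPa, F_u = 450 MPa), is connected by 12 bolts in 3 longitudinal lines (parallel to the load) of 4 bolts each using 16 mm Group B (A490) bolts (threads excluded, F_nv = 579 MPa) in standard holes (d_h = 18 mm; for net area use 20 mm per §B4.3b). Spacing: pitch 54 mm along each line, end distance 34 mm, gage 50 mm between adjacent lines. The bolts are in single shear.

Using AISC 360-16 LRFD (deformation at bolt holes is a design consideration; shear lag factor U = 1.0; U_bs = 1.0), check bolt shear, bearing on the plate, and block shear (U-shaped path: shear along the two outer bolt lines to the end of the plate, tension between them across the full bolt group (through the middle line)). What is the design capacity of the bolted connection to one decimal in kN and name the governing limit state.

Bolt shear: A_b = π(16)²/4 = 201.06 mm². φR_n = 0.75 × 579 × 201.06 × 12 × 1 = 1047.7 kN.
Bearing (6 mm plate, F_u = 450 MPa): end bolts L_c = 34 − 18/2 = 25, R_n = min(1.2×25×6×450, 2.4×16×6×450) = 81 kN/bolt; interior L_c = 54 − 18 = 36, R_n = 103.68 kN/bolt. φR_n = 0.75 × (3×81 + 9×103.68) = 882.1 kN.
Block shear: shear path 2×[34+3×54] = 2×196 mm, A_gv = 2352, A_nv = 2×(196 − 3.5×20)×6 = 1512 mm²; tension across gage: (100 − 2×20)×6 = 360 mm². R_n = min(0.6×450×1512, 0.6×345×2352) + 1.0×450×360 = min(408.24, 486.86) + 162 = 570.24 kN. φR_n = 0.75 × 570.24 = 427.7 kN.
Governing: min(1047.7, 882.1, 427.7) = 427.7 kN → block shear.

427.7 kN (block shear governs)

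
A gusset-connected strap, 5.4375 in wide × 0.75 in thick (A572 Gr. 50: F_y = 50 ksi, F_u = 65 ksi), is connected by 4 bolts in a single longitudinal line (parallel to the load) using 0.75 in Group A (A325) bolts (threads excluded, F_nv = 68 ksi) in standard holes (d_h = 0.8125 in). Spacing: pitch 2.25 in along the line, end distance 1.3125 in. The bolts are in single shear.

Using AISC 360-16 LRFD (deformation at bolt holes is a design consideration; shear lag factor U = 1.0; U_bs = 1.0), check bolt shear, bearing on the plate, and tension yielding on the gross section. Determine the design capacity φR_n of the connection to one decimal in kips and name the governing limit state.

90.1 kips (bolt shear governs)

Bolt shear: A_b = π(0.75)²/4 = 0.44179 in². φR_n = 0.75 × 68 × 0.44179 × 4 × 1 = 90.1 kips.
Bearing (0.75 in plate, F_u = 65 ksi): end bolts L_c = 1.3125 − 0.8125/2 = 0.90625, R_n = min(1.2×0.90625×0.75×65, 2.4×0.75×0.75×65) = 53.016 kips/bolt; interior L_c = 2.25 − 0.8125 = 1.4375, R_n = 84.094 kips/bolt. φR_n = 0.75 × (1×53.016 + 3×84.094) = 229.0 kips.
Tension yield (gross): A_g = 5.4375×0.75 = 4.0781 in². φR_n = 0.90 × 50 × 4.0781 = 183.5 kips.
Governing: min(90.1, 229.0, 183.5) = 90.1 kips → bolt shear.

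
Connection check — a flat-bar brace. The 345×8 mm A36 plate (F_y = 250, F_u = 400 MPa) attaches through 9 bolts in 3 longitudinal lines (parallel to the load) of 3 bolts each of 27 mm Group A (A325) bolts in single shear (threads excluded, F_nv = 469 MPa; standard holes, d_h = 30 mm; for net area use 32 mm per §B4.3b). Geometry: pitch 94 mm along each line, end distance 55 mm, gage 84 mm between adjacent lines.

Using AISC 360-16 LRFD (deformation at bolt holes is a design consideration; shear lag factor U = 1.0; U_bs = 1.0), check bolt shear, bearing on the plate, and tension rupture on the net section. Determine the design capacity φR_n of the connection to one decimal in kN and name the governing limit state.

Bolt shear: A_b = π(27)²/4 = 572.56 mm². φR_n = 0.75 × 469 × 572.56 × 9 × 1 = 1812.6 kN.
Bearing (8 mm plate, F_u = 400 MPa): end bolts L_c = 55 − 30/2 = 40, R_n = min(1.2×40×8×400, 2.4×27×8×400) = 153.6 kN/bolt; interior L_c = 94 − 30 = 64, R_n = 207.36 kN/bolt. φR_n = 0.75 × (3×153.6 + 6×207.36) = 1278.7 kN.
Tension rupture (net): A_n = (345 − 3×32)×8 = 1992 mm² (U = 1.0, A_e = A_n). φR_n = 0.75 × 400 × 1992 = 597.6 kN.
Governing: min(1812.6, 1278.7, 597.6) = 597.6 kN → net-section rupture.

597.6 kN (net-section rupture governs)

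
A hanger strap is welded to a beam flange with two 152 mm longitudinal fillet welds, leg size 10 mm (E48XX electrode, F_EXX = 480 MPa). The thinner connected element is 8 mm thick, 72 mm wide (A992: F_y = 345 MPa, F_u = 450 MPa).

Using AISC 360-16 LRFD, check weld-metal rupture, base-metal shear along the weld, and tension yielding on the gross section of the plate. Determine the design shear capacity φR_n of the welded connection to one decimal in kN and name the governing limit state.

Weld metal: throat = 0.707×10 = 7.07 mm, L = 2×152 = 304 mm. φR_n = 0.75 × 0.6 × 480 × 7.07 × 304 = 464.2 kN.
Base metal shear (8 mm plate): yield φR_n = 1.0×0.6×345×8×304 = 503.4 kN; rupture φR_n = 0.75×0.6×450×8×304 = 492.5 kN; take 492.5 kN (rupture).
Tension yield (gross): A_g = 72×8 = 576 mm². φR_n = 0.90 × 345 × 576 = 178.8 kN.
Governing: min(464.2, 492.5, 178.8) = 178.8 kN → gross-section yield.

178.8 kN (gross-section yield governs)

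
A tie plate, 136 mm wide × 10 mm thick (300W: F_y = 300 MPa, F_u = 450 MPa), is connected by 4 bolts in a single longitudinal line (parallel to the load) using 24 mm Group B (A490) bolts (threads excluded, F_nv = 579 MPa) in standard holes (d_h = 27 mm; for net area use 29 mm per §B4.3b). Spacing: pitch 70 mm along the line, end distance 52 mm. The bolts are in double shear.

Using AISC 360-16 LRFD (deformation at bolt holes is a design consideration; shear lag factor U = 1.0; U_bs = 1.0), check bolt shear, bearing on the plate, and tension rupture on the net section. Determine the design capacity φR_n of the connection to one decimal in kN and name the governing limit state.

Bolt shear: A_b = π(24)²/4 = 452.39 mm². φR_n = 0.75 × 579 × 452.39 × 4 × 2 = 1571.6 kN.
Bearing (10 mm plate, F_u = 450 MPa): end bolts L_c = 52 − 27/2 = 38.5, R_n = min(1.2×38.5×10×450, 2.4×24×10×450) = 207.9 kN/bolt; interior L_c = 70 − 27 = 43, R_n = 232.2 kN/bolt. φR_n = 0.75 × (1×207.9 + 3×232.2) = 678.4 kN.
Tension rupture (net): A_n = (136 − 1×29)×10 = 1070 mm² (U = 1.0, A_e = A_n). φR_n = 0.75 × 450 × 1070 = 361.1 kN.
Governing: min(1571.6, 678.4, 361.1) = 361.1 kN → net-section rupture.

361.1 kN (net-section rupture governs)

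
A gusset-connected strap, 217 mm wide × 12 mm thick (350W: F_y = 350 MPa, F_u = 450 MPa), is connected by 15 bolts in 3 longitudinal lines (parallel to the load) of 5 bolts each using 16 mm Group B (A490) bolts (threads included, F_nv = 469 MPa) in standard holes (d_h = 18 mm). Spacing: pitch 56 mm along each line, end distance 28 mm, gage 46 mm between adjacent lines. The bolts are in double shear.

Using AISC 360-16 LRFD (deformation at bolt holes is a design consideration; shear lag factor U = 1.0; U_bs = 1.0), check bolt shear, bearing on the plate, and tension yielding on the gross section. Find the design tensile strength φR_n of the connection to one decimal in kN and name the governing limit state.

Bolt shear: A_b = π(16)²/4 = 201.06 mm². φR_n = 0.75 × 469 × 201.06 × 15 × 2 = 2121.7 kN.
Bearing (12 mm plate, F_u = 450 MPa): end bolts L_c = 28 − 18/2 = 19, R_n = min(1.2×19×12×450, 2.4×16×12×450) = 123.12 kN/bolt; interior L_c = 56 − 18 = 38, R_n = 207.36 kN/bolt. φR_n = 0.75 × (3×123.12 + 12×207.36) = 2143.3 kN.
Tension yield (gross): A_g = 217×12 = 2604 mm². φR_n = 0.90 × 350 × 2604 = 820.3 kN.
Governing: min(2121.7, 2143.3, 820.3) = 820.3 kN → gross-section yield.

820.3 kN (gross-section yield governs)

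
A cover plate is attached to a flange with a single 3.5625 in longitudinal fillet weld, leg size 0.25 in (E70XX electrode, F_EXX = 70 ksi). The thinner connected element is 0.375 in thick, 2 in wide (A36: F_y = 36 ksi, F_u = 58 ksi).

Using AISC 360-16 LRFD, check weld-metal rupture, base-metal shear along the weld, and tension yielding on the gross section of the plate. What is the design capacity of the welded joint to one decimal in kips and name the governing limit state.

19.8 kips (weld metal governs)

Weld metal: throat = 0.707×0.25 = 0.17675 in, L = 3.5625 in. φR_n = 0.75 × 0.6 × 70 × 0.17675 × 3.5625 = 19.8 kips.
Base metal shear (0.375 in plate): yield φR_n = 1.0×0.6×36×0.375×3.5625 = 28.9 kips; rupture φR_n = 0.75×0.6×58×0.375×3.5625 = 34.9 kips; take 28.9 kips (yield).
Tension yield (gross): A_g = 2×0.375 = 0.75 in². φR_n = 0.90 × 36 × 0.75 = 24.3 kips.
Governing: min(19.8, 28.9, 24.3) = 19.8 kips → weld metal.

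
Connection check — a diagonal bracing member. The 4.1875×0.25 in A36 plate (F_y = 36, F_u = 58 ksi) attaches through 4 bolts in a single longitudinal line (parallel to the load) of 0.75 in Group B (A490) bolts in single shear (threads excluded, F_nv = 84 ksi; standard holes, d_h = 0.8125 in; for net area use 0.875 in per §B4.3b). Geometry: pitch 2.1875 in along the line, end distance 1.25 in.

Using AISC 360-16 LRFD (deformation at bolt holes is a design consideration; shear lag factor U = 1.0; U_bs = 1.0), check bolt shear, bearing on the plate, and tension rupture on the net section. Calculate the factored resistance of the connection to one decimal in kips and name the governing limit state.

Bolt shear: A_b = π(0.75)²/4 = 0.44179 in². φR_n = 0.75 × 84 × 0.44179 × 4 × 1 = 111.3 kips.
Bearing (0.25 in plate, F_u = 58 ksi): end bolts L_c = 1.25 − 0.8125/2 = 0.84375, R_n = min(1.2×0.84375×0.25×58, 2.4×0.75×0.25×58) = 14.681 kips/bolt; interior L_c = 2.1875 − 0.8125 = 1.375, R_n = 23.925 kips/bolt. φR_n = 0.75 × (1×14.681 + 3×23.925) = 64.8 kips.
Tension rupture (net): A_n = (4.1875 − 1×0.875)×0.25 = 0.82813 in² (U = 1.0, A_e = A_n). φR_n = 0.75 × 58 × 0.82813 = 36.0 kips.
Governing: min(111.3, 64.8, 36.0) = 36.0 kips → net-section rupture.

36.0 kips (net-section rupture governs)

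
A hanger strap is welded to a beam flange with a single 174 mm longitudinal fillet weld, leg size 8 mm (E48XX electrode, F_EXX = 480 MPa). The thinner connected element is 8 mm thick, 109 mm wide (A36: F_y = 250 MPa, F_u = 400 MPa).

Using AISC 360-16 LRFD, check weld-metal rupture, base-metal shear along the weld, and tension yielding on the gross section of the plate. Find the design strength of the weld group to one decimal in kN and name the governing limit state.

Weld metal: throat = 0.707×8 = 5.656 mm, L = 174 mm. φR_n = 0.75 × 0.6 × 480 × 5.656 × 174 = 212.6 kN.
Base metal shear (8 mm plate): yield φR_n = 1.0×0.6×250×8×174 = 208.8 kN; rupture φR_n = 0.75×0.6×400×8×174 = 250.6 kN; take 208.8 kN (yield).
Tension yield (gross): A_g = 109×8 = 872 mm². φR_n = 0.90 × 250 × 872 = 196.2 kN.
Governing: min(212.6, 208.8, 196.2) = 196.2 kN → gross-section yield.

196.2 kN (gross-section yield governs)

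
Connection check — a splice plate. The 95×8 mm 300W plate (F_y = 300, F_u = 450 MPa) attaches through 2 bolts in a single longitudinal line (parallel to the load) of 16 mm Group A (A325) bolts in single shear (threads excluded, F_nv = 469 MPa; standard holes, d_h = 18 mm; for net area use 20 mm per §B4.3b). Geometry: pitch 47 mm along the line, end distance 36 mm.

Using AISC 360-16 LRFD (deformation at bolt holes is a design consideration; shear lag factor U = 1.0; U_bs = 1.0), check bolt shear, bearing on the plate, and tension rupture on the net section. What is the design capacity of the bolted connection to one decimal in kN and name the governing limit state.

141.4 kN (bolt shear governs)

Bolt shear: A_b = π(16)²/4 = 201.06 mm². φR_n = 0.75 × 469 × 201.06 × 2 × 1 = 141.4 kN.
Bearing (8 mm plate, F_u = 450 MPa): end bolts L_c = 36 − 18/2 = 27, R_n = min(1.2×27×8×450, 2.4×16×8×450) = 116.64 kN/bolt; interior L_c = 47 − 18 = 29, R_n = 125.28 kN/bolt. φR_n = 0.75 × (1×116.64 + 1×125.28) = 181.4 kN.
Tension rupture (net): A_n = (95 − 1×20)×8 = 600 mm² (U = 1.0, A_e = A_n). φR_n = 0.75 × 450 × 600 = 202.5 kN.
Governing: min(141.4, 181.4, 202.5) = 141.4 kN → bolt shear.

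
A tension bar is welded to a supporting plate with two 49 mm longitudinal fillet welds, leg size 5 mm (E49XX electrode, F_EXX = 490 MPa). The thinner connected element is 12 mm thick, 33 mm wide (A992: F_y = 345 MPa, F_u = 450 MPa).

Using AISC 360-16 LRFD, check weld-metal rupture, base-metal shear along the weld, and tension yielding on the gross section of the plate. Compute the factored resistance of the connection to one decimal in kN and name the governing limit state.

76.4 kN (weld metal governs)

Weld metal: throat = 0.707×5 = 3.535 mm, L = 2×49 = 98 mm. φR_n = 0.75 × 0.6 × 490 × 3.535 × 98 = 76.4 kN.
Base metal shear (12 mm plate): yield φR_n = 1.0×0.6×345×12×98 = 243.4 kN; rupture φR_n = 0.75×0.6×450×12×98 = 238.1 kN; take 238.1 kN (rupture).
Tension yield (gross): A_g = 33×12 = 396 mm². φR_n = 0.90 × 345 × 396 = 123.0 kN.
Governing: min(76.4, 238.1, 123.0) = 76.4 kN → weld metal.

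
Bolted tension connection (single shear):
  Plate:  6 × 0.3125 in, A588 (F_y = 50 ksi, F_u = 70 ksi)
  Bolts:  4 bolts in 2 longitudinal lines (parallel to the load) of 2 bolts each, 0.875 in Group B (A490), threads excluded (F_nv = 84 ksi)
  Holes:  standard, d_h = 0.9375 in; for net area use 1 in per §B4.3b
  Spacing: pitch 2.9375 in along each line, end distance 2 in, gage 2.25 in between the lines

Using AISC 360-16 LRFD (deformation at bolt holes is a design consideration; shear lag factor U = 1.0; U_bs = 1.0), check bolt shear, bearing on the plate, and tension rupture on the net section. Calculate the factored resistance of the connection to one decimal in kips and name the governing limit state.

Bolt shear: A_b = π(0.875)²/4 = 0.60132 in². φR_n = 0.75 × 84 × 0.60132 × 4 × 1 = 151.5 kips.
Bearing (0.3125 in plate, F_u = 70 ksi): end bolts L_c = 2 − 0.9375/2 = 1.53125, R_n = min(1.2×1.53125×0.3125×70, 2.4×0.875×0.3125×70) = 40.195 kips/bolt; interior L_c = 2.9375 − 0.9375 = 2, R_n = 45.938 kips/bolt. φR_n = 0.75 × (2×40.195 + 2×45.938) = 129.2 kips.
Tension rupture (net): A_n = (6 − 2×1)×0.3125 = 1.25 in² (U = 1.0, A_e = A_n). φR_n = 0.75 × 70 × 1.25 = 65.6 kips.
Governing: min(151.5, 129.2, 65.6) = 65.6 kips → net-section rupture.

65.6 kips (net-section rupture governs)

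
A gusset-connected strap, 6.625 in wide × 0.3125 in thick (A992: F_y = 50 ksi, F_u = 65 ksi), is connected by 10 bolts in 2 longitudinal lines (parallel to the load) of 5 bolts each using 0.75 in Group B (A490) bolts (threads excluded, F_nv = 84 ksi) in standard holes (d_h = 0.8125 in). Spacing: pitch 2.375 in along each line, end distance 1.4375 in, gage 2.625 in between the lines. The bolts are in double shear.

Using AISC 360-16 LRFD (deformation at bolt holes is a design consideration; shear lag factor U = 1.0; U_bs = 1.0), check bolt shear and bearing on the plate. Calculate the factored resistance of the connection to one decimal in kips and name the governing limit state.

Bolt shear: A_b = π(0.75)²/4 = 0.44179 in². φR_n = 0.75 × 84 × 0.44179 × 10 × 2 = 556.7 kips.
Bearing (0.3125 in plate, F_u = 65 ksi): end bolts L_c = 1.4375 − 0.8125/2 = 1.03125, R_n = min(1.2×1.03125×0.3125×65, 2.4×0.75×0.3125×65) = 25.137 kips/bolt; interior L_c = 2.375 − 0.8125 = 1.5625, R_n = 36.563 kips/bolt. φR_n = 0.75 × (2×25.137 + 8×36.563) = 257.1 kips.
Governing: min(556.7, 257.1) = 257.1 kips → bearing.

257.1 kips (bearing governs)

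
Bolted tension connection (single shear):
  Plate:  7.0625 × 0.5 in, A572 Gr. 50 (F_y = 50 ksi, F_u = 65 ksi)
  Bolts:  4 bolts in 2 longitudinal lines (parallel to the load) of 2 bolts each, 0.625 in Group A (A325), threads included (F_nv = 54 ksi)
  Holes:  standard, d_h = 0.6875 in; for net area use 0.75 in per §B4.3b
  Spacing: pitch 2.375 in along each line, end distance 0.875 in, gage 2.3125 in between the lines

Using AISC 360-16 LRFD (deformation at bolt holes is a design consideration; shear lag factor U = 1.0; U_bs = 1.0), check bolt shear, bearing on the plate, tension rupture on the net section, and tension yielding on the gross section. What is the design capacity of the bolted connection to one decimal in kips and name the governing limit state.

49.7 kips (bolt shear governs)

Bolt shear: A_b = π(0.625)²/4 = 0.3068 in². φR_n = 0.75 × 54 × 0.3068 × 4 × 1 = 49.7 kips.
Bearing (0.5 in plate, F_u = 65 ksi): end bolts L_c = 0.875 − 0.6875/2 = 0.53125, R_n = min(1.2×0.53125×0.5×65, 2.4×0.625×0.5×65) = 20.719 kips/bolt; interior L_c = 2.375 − 0.6875 = 1.6875, R_n = 48.75 kips/bolt. φR_n = 0.75 × (2×20.719 + 2×48.75) = 104.2 kips.
Tension rupture (net): A_n = (7.0625 − 2×0.75)×0.5 = 2.7813 in² (U = 1.0, A_e = A_n). φR_n = 0.75 × 65 × 2.7813 = 135.6 kips.
Tension yield (gross): A_g = 7.0625×0.5 = 3.5313 in². φR_n = 0.90 × 50 × 3.5313 = 158.9 kips.
Governing: min(49.7, 104.2, 135.6, 158.9) = 49.7 kips → bolt shear.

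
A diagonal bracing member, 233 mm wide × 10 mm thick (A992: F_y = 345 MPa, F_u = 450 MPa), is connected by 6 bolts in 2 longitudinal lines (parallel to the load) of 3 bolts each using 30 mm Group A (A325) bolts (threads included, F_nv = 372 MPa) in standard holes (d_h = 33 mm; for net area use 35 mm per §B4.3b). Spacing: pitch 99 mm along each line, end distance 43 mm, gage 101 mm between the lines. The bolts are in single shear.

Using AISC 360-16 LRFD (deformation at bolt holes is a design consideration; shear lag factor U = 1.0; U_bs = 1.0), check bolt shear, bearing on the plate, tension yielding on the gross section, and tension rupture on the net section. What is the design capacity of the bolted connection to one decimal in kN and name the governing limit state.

Bolt shear: A_b = π(30)²/4 = 706.86 mm². φR_n = 0.75 × 372 × 706.86 × 6 × 1 = 1183.3 kN.
Bearing (10 mm plate, F_u = 450 MPa): end bolts L_c = 43 − 33/2 = 26.5, R_n = min(1.2×26.5×10×450, 2.4×30×10×450) = 143.1 kN/bolt; interior L_c = 99 − 33 = 66, R_n = 324 kN/bolt. φR_n = 0.75 × (2×143.1 + 4×324) = 1186.7 kN.
Tension yield (gross): A_g = 233×10 = 2330 mm². φR_n = 0.90 × 345 × 2330 = 723.5 kN.
Tension rupture (net): A_n = (233 − 2×35)×10 = 1630 mm² (U = 1.0, A_e = A_n). φR_n = 0.75 × 450 × 1630 = 550.1 kN.
Governing: min(1183.3, 1186.7, 723.5, 550.1) = 550.1 kN → net-section rupture.

550.1 kN (net-section rupture governs)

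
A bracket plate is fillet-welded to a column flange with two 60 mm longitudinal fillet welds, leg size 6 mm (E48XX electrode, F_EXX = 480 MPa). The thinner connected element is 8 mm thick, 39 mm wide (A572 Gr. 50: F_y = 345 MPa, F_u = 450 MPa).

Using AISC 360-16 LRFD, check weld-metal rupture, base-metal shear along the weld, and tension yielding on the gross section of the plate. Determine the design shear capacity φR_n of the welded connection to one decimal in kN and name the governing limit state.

96.9 kN (gross-section yield governs)

Weld metal: throat = 0.707×6 = 4.242 mm, L = 2×60 = 120 mm. φR_n = 0.75 × 0.6 × 480 × 4.242 × 120 = 110.0 kN.
Base metal shear (8 mm plate): yield φR_n = 1.0×0.6×345×8×120 = 198.7 kN; rupture φR_n = 0.75×0.6×450×8×120 = 194.4 kN; take 194.4 kN (rupture).
Tension yield (gross): A_g = 39×8 = 312 mm². φR_n = 0.90 × 345 × 312 = 96.9 kN.
Governing: min(110.0, 194.4, 96.9) = 96.9 kN → gross-section yield.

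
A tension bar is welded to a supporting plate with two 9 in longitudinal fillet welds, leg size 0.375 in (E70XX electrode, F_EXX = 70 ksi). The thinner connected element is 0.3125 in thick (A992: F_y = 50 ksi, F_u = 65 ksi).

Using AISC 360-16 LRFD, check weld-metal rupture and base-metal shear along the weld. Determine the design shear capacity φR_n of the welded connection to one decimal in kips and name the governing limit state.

150.3 kips (weld metal governs)

Weld metal: throat = 0.707×0.375 = 0.26513 in, L = 2×9 = 18 in. φR_n = 0.75 × 0.6 × 70 × 0.26513 × 18 = 150.3 kips.
Base metal shear (0.3125 in plate): yield φR_n = 1.0×0.6×50×0.3125×18 = 168.8 kips; rupture φR_n = 0.75×0.6×65×0.3125×18 = 164.5 kips; take 164.5 kips (rupture).
Governing: min(150.3, 164.5) = 150.3 kips → weld metal.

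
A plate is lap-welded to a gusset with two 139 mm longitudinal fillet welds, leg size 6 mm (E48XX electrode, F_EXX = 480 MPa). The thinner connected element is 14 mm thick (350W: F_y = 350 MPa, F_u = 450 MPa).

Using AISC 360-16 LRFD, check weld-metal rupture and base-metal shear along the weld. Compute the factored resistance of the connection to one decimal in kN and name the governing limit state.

254.7 kN (weld metal governs)

Weld metal: throat = 0.707×6 = 4.242 mm, L = 2×139 = 278 mm. φR_n = 0.75 × 0.6 × 480 × 4.242 × 278 = 254.7 kN.
Base metal shear (14 mm plate): yield φR_n = 1.0×0.6×350×14×278 = 817.3 kN; rupture φR_n = 0.75×0.6×450×14×278 = 788.1 kN; take 788.1 kN (rupture).
Governing: min(254.7, 788.1) = 254.7 kN → weld metal.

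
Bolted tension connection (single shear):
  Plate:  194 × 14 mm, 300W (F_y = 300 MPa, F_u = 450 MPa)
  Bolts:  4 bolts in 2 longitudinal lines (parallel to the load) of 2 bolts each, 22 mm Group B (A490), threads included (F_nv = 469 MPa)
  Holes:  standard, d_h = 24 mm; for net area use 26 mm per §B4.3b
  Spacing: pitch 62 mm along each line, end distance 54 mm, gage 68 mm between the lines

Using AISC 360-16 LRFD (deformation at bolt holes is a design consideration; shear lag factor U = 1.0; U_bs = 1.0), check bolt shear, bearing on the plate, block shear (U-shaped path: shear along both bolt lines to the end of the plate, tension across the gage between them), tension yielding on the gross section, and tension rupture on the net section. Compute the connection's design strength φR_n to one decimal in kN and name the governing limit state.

534.8 kN (bolt shear governs)

Bolt shear: A_b = π(22)²/4 = 380.13 mm². φR_n = 0.75 × 469 × 380.13 × 4 × 1 = 534.8 kN.
Bearing (14 mm plate, F_u = 450 MPa): end bolts L_c = 54 − 24/2 = 42, R_n = min(1.2×42×14×450, 2.4×22×14×450) = 317.52 kN/bolt; interior L_c = 62 − 24 = 38, R_n = 287.28 kN/bolt. φR_n = 0.75 × (2×317.52 + 2×287.28) = 907.2 kN.
Block shear: shear path 2×[54+1×62] = 2×116 mm, A_gv = 3248, A_nv = 2×(116 − 1.5×26)×14 = 2156 mm²; tension across gage: (68 − 1×26)×14 = 588 mm². R_n = min(0.6×450×2156, 0.6×300×3248) + 1.0×450×588 = min(582.12, 584.64) + 264.6 = 846.72 kN. φR_n = 0.75 × 846.72 = 635.0 kN.
Tension yield (gross): A_g = 194×14 = 2716 mm². φR_n = 0.90 × 300 × 2716 = 733.3 kN.
Tension rupture (net): A_n = (194 − 2×26)×14 = 1988 mm² (U = 1.0, A_e = A_n). φR_n = 0.75 × 450 × 1988 = 671.0 kN.
Governing: min(534.8, 907.2, 635.0, 733.3, 671.0) = 534.8 kN → bolt shear.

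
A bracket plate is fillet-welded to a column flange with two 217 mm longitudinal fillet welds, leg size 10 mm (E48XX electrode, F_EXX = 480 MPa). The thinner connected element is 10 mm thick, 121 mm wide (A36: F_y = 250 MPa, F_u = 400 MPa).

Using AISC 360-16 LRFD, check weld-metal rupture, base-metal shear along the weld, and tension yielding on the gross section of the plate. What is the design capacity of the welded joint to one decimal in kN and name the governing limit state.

Weld metal: throat = 0.707×10 = 7.07 mm, L = 2×217 = 434 mm. φR_n = 0.75 × 0.6 × 480 × 7.07 × 434 = 662.8 kN.
Base metal shear (10 mm plate): yield φR_n = 1.0×0.6×250×10×434 = 651.0 kN; rupture φR_n = 0.75×0.6×400×10×434 = 781.2 kN; take 651.0 kN (yield).
Tension yield (gross): A_g = 121×10 = 1210 mm². φR_n = 0.90 × 250 × 1210 = 272.3 kN.
Governing: min(662.8, 651.0, 272.3) = 272.3 kN → gross-section yield.

272.3 kN (gross-section yield governs)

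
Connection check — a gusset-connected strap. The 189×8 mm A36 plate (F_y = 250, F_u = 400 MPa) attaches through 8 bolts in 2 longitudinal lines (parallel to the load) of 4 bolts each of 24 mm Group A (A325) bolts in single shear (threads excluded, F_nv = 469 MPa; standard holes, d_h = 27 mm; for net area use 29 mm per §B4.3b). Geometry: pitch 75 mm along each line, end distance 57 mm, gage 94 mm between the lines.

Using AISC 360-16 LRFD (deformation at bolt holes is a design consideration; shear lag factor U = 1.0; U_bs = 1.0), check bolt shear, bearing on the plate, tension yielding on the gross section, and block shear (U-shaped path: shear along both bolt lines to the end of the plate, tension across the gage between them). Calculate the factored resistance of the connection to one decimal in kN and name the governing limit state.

340.2 kN (gross-section yield governs)

Bolt shear: A_b = π(24)²/4 = 452.39 mm². φR_n = 0.75 × 469 × 452.39 × 8 × 1 = 1273.0 kN.
Bearing (8 mm plate, F_u = 400 MPa): end bolts L_c = 57 − 27/2 = 43.5, R_n = min(1.2×43.5×8×400, 2.4×24×8×400) = 167.04 kN/bolt; interior L_c = 75 − 27 = 48, R_n = 184.32 kN/bolt. φR_n = 0.75 × (2×167.04 + 6×184.32) = 1080.0 kN.
Tension yield (gross): A_g = 189×8 = 1512 mm². φR_n = 0.90 × 250 × 1512 = 340.2 kN.
Block shear: shear path 2×[57+3×75] = 2×282 mm, A_gv = 4512, A_nv = 2×(282 − 3.5×29)×8 = 2888 mm²; tension across gage: (94 − 1×29)×8 = 520 mm². R_n = min(0.6×400×2888, 0.6×250×4512) + 1.0×400×520 = min(693.12, 676.8) + 208 = 884.8 kN. φR_n = 0.75 × 884.8 = 663.6 kN.
Governing: min(1273.0, 1080.0, 340.2, 663.6) = 340.2 kN → gross-section yield.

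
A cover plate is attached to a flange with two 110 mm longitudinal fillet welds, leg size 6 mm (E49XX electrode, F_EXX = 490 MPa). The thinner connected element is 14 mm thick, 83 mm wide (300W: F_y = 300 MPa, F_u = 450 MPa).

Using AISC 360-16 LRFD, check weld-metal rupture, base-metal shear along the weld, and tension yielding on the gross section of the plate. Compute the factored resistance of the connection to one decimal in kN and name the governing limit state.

205.8 kN (weld metal governs)

Weld metal: throat = 0.707×6 = 4.242 mm, L = 2×110 = 220 mm. φR_n = 0.75 × 0.6 × 490 × 4.242 × 220 = 205.8 kN.
Base metal shear (14 mm plate): yield φR_n = 1.0×0.6×300×14×220 = 554.4 kN; rupture φR_n = 0.75×0.6×450×14×220 = 623.7 kN; take 554.4 kN (yield).
Tension yield (gross): A_g = 83×14 = 1162 mm². φR_n = 0.90 × 300 × 1162 = 313.7 kN.
Governing: min(205.8, 554.4, 313.7) = 205.8 kN → weld metal.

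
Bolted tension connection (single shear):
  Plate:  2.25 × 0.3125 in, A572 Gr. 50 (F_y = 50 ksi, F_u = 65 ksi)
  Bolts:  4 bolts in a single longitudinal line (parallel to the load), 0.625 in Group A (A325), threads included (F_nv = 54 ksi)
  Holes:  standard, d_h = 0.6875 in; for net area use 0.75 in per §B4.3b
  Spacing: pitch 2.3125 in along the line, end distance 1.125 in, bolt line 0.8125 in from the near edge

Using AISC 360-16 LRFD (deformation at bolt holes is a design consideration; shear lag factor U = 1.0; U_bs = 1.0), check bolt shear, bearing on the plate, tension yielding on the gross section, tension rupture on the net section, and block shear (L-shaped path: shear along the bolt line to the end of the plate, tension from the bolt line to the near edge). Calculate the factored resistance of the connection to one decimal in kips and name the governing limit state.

Bolt shear: A_b = π(0.625)²/4 = 0.3068 in². φR_n = 0.75 × 54 × 0.3068 × 4 × 1 = 49.7 kips.
Bearing (0.3125 in plate, F_u = 65 ksi): end bolts L_c = 1.125 − 0.6875/2 = 0.78125, R_n = min(1.2×0.78125×0.3125×65, 2.4×0.625×0.3125×65) = 19.043 kips/bolt; interior L_c = 2.3125 − 0.6875 = 1.625, R_n = 30.469 kips/bolt. φR_n = 0.75 × (1×19.043 + 3×30.469) = 82.8 kips.
Tension yield (gross): A_g = 2.25×0.3125 = 0.70313 in². φR_n = 0.90 × 50 × 0.70313 = 31.6 kips.
Tension rupture (net): A_n = (2.25 − 1×0.75)×0.3125 = 0.46875 in² (U = 1.0, A_e = A_n). φR_n = 0.75 × 65 × 0.46875 = 22.9 kips.
Block shear: shear path 1×[1.125+3×2.3125] = 1×8.0625 in, A_gv = 2.5195, A_nv = 1×(8.0625 − 3.5×0.75)×0.3125 = 1.6992 in²; tension to near edge: (0.8125 − 0.5×0.75)×0.3125 = 0.13672 in². R_n = min(0.6×65×1.6992, 0.6×50×2.5195) + 1.0×65×0.13672 = min(66.269, 75.585) + 8.8868 = 75.156 kips. φR_n = 0.75 × 75.156 = 56.4 kips.
Governing: min(49.7, 82.8, 31.6, 22.9, 56.4) = 22.9 kips → net-section rupture.

22.9 kips (net-section rupture governs)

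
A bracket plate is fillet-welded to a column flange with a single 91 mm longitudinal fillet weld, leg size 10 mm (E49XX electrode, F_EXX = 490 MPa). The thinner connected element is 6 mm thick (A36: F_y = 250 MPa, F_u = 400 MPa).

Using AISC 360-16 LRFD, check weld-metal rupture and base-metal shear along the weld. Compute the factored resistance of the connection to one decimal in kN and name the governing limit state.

Weld metal: throat = 0.707×10 = 7.07 mm, L = 91 mm. φR_n = 0.75 × 0.6 × 490 × 7.07 × 91 = 141.9 kN.
Base metal shear (6 mm plate): yield φR_n = 1.0×0.6×250×6×91 = 81.9 kN; rupture φR_n = 0.75×0.6×400×6×91 = 98.3 kN; take 81.9 kN (yield).
Governing: min(141.9, 81.9) = 81.9 kN → base-metal shear.

81.9 kN (base-metal shear governs)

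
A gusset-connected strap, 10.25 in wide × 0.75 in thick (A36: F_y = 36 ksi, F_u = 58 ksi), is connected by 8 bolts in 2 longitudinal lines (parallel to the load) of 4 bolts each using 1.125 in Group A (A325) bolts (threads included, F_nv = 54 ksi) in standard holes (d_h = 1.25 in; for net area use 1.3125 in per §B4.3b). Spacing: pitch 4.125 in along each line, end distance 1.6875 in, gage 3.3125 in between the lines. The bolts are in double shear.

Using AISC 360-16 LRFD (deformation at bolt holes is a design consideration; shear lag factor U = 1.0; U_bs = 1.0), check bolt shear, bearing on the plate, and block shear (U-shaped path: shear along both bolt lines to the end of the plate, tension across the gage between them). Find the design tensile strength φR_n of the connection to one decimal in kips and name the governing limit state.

407.0 kips (block shear governs)

Bolt shear: A_b = π(1.125)²/4 = 0.99402 in². φR_n = 0.75 × 54 × 0.99402 × 8 × 2 = 644.1 kips.
Bearing (0.75 in plate, F_u = 58 ksi): end bolts L_c = 1.6875 − 1.25/2 = 1.0625, R_n = min(1.2×1.0625×0.75×58, 2.4×1.125×0.75×58) = 55.463 kips/bolt; interior L_c = 4.125 − 1.25 = 2.875, R_n = 117.45 kips/bolt. φR_n = 0.75 × (2×55.463 + 6×117.45) = 611.7 kips.
Block shear: shear path 2×[1.6875+3×4.125] = 2×14.0625 in, A_gv = 21.094, A_nv = 2×(14.0625 − 3.5×1.3125)×0.75 = 14.203 in²; tension across gage: (3.3125 − 1×1.3125)×0.75 = 1.5 in². R_n = min(0.6×58×14.203, 0.6×36×21.094) + 1.0×58×1.5 = min(494.26, 455.63) + 87 = 542.63 kips. φR_n = 0.75 × 542.63 = 407.0 kips.
Governing: min(644.1, 611.7, 407.0) = 407.0 kips → block shear.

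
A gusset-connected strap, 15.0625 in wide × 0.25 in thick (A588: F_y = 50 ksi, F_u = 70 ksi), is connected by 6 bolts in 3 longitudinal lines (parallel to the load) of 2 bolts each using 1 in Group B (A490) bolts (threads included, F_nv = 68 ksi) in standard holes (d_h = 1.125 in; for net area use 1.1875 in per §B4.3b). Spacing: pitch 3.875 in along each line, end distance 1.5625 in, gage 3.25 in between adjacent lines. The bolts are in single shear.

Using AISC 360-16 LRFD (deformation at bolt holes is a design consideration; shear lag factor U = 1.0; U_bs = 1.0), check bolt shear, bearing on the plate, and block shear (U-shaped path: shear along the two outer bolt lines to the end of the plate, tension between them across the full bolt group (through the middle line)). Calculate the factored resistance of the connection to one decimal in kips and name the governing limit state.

111.7 kips (block shear governs)

Bolt shear: A_b = π(1)²/4 = 0.7854 in². φR_n = 0.75 × 68 × 0.7854 × 6 × 1 = 240.3 kips.
Bearing (0.25 in plate, F_u = 70 ksi): end bolts L_c = 1.5625 − 1.125/2 = 1, R_n = min(1.2×1×0.25×70, 2.4×1×0.25×70) = 21 kips/bolt; interior L_c = 3.875 − 1.125 = 2.75, R_n = 42 kips/bolt. φR_n = 0.75 × (3×21 + 3×42) = 141.8 kips.
Block shear: shear path 2×[1.5625+1×3.875] = 2×5.4375 in, A_gv = 2.7188, A_nv = 2×(5.4375 − 1.5×1.1875)×0.25 = 1.8281 in²; tension across gage: (6.5 − 2×1.1875)×0.25 = 1.0313 in². R_n = min(0.6×70×1.8281, 0.6×50×2.7188) + 1.0×70×1.0313 = min(76.78, 81.564) + 72.191 = 148.97 kips. φR_n = 0.75 × 148.97 = 111.7 kips.
Governing: min(240.3, 141.8, 111.7) = 111.7 kips → block shear.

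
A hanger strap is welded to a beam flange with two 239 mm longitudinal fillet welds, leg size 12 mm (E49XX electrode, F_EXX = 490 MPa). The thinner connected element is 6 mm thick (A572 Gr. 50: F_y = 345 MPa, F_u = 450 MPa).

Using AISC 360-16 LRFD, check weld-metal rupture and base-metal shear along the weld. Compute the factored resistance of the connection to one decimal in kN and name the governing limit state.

Weld metal: throat = 0.707×12 = 8.484 mm, L = 2×239 = 478 mm. φR_n = 0.75 × 0.6 × 490 × 8.484 × 478 = 894.2 kN.
Base metal shear (6 mm plate): yield φR_n = 1.0×0.6×345×6×478 = 593.7 kN; rupture φR_n = 0.75×0.6×450×6×478 = 580.8 kN; take 580.8 kN (rupture).
Governing: min(894.2, 580.8) = 580.8 kN → base-metal shear.

580.8 kN (base-metal shear governs)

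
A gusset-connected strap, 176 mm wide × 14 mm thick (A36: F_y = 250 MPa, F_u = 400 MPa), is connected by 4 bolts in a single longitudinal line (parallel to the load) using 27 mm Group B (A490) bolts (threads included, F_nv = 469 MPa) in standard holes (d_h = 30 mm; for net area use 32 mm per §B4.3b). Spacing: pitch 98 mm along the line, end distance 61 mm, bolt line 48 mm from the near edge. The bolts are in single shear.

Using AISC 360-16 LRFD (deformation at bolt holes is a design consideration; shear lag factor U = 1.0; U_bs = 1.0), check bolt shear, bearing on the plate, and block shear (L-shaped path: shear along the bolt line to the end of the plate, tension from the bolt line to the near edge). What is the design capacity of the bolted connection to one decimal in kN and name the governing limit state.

693.5 kN (block shear governs)

Bolt shear: A_b = π(27)²/4 = 572.56 mm². φR_n = 0.75 × 469 × 572.56 × 4 × 1 = 805.6 kN.
Bearing (14 mm plate, F_u = 400 MPa): end bolts L_c = 61 − 30/2 = 46, R_n = min(1.2×46×14×400, 2.4×27×14×400) = 309.12 kN/bolt; interior L_c = 98 − 30 = 68, R_n = 362.88 kN/bolt. φR_n = 0.75 × (1×309.12 + 3×362.88) = 1048.3 kN.
Block shear: shear path 1×[61+3×98] = 1×355 mm, A_gv = 4970, A_nv = 1×(355 − 3.5×32)×14 = 3402 mm²; tension to near edge: (48 − 0.5×32)×14 = 448 mm². R_n = min(0.6×400×3402, 0.6×250×4970) + 1.0×400×448 = min(816.48, 745.5) + 179.2 = 924.7 kN. φR_n = 0.75 × 924.7 = 693.5 kN.
Governing: min(805.6, 1048.3, 693.5) = 693.5 kN → block shear.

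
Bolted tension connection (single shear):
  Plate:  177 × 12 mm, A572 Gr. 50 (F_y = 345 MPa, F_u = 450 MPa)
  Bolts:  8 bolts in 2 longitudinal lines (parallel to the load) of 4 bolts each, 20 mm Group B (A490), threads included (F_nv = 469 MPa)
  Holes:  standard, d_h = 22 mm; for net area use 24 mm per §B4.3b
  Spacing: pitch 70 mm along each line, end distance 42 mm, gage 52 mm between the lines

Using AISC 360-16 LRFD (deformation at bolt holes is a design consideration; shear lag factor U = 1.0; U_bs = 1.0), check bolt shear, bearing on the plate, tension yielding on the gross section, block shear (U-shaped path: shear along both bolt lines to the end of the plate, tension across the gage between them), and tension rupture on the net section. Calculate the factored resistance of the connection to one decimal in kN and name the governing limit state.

522.5 kN (net-section rupture governs)

Bolt shear: A_b = π(20)²/4 = 314.16 mm². φR_n = 0.75 × 469 × 314.16 × 8 × 1 = 884.0 kN.
Bearing (12 mm plate, F_u = 450 MPa): end bolts L_c = 42 − 22/2 = 31, R_n = min(1.2×31×12×450, 2.4×20×12×450) = 200.88 kN/bolt; interior L_c = 70 − 22 = 48, R_n = 259.2 kN/bolt. φR_n = 0.75 × (2×200.88 + 6×259.2) = 1467.7 kN.
Tension yield (gross): A_g = 177×12 = 2124 mm². φR_n = 0.90 × 345 × 2124 = 659.5 kN.
Block shear: shear path 2×[42+3×70] = 2×252 mm, A_gv = 6048, A_nv = 2×(252 − 3.5×24)×12 = 4032 mm²; tension across gage: (52 − 1×24)×12 = 336 mm². R_n = min(0.6×450×4032, 0.6×345×6048) + 1.0×450×336 = min(1088.6, 1251.9) + 151.2 = 1239.8 kN. φR_n = 0.75 × 1239.8 = 929.9 kN.
Tension rupture (net): A_n = (177 − 2×24)×12 = 1548 mm² (U = 1.0, A_e = A_n). φR_n = 0.75 × 450 × 1548 = 522.5 kN.
Governing: min(884.0, 1467.7, 659.5, 929.9, 522.5) = 522.5 kN → net-section rupture.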